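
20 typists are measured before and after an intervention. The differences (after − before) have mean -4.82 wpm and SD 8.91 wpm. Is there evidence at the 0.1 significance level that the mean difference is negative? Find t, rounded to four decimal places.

-2.4193

H0: μ_d = 0; H1: μ_d < 0 (paired t-test on the differences, left-tailed).
t = d̄/(s_d/√n) = -4.82/(8.91/√20) = -2.4193
df = n − 1 = 19
p-value = P(T ≤ -2.4193) ≈ 0.013
Since p ≈ 0.013 < α = 0.1, reject H0; the data support H1.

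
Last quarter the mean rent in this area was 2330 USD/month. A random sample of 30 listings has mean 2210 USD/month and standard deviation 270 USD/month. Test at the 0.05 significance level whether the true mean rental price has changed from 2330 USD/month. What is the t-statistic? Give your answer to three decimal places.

-2.434

H0: μ = 2330; H1: μ ≠ 2330 (one-sample t-test, two-sided).
t = (x̄ − μ₀)/(s/√n) = (2210 − 2330)/(270/√30) = -2.434
df = n − 1 = 29
Two-sided p-value ≈ 0.0213
Since p ≈ 0.0213 < α = 0.05, reject H0; the evidence is statistically significant.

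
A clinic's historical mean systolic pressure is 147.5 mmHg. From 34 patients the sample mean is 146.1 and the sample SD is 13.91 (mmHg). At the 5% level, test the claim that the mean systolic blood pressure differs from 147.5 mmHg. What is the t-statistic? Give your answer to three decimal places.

H0: μ = 147.5; H1: μ ≠ 147.5 (one-sample t-test, two-sided).
t = (x̄ − μ₀)/(s/√n) = (146.1 − 147.5)/(13.91/√34) = -0.587
df = n − 1 = 33
Two-sided p-value ≈ 0.5613
Since p ≈ 0.5613 > α = 0.05, fail to reject H0; the evidence is not statistically significant.

-0.587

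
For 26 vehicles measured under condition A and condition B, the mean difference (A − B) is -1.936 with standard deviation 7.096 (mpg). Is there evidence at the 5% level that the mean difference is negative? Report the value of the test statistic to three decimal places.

H0: μ_d = 0; H1: μ_d < 0 (paired t-test on the differences, left-tailed).
t = d̄/(s_d/√n) = -1.936/(7.096/√26) = -1.391
df = n − 1 = 25
p-value = P(T ≤ -1.391) ≈ 0.088
Since p ≈ 0.088 > α = 0.05, fail to reject H0; the data do not provide sufficient evidence against H0.

-1.391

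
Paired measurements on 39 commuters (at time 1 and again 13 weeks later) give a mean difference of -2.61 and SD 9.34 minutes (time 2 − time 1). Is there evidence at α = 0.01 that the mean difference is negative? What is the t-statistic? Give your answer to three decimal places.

-1.745

H0: μ_d = 0; H1: μ_d < 0 (paired t-test on the differences, left-tailed).
t = d̄/(s_d/√n) = -2.61/(9.34/√39) = -1.745
df = n − 1 = 38
p-value = P(T ≤ -1.745) ≈ 0.0445
Since p ≈ 0.0445 > α = 0.01, fail to reject H0; the data do not provide sufficient evidence against H0.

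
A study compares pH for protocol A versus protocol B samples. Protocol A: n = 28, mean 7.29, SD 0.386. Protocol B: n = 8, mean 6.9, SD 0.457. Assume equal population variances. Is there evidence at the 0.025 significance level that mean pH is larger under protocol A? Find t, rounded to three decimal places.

Let group 1 = protocol A, group 2 = protocol B. H0: μ_1 = μ_2; H1: μ_1 > μ_2 (two-sample pooled-variance t-test, right-tailed).
s_p² = [(28−1)·0.386² + (8−1)·0.457²]/(28+8−2) = 0.161319
t = (7.29 − 6.9)/√[0.161319·(1/28 + 1/8)] = 2.422
df = n₁ + n₂ − 2 = 34
p-value = P(T ≥ 2.422) ≈ 0.0105
Since p ≈ 0.0105 < α = 0.025, reject H0; the evidence is statistically significant.

2.422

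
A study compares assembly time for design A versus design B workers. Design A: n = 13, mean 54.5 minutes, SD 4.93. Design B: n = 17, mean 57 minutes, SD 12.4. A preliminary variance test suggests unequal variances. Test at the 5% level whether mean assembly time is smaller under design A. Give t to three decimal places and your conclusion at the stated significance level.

Let group 1 = design A, group 2 = design B. H0: μ_1 = μ_2; H1: μ_1 < μ_2 (Welch's two-sample t-test, left-tailed).
t = (x̄_1 − x̄_2)/√(s_1²/n_1 + s_2²/n_2) = (54.5 − 57)/√(4.93²/13 + 12.4²/17) = -0.757
Welch–Satterthwaite df ≈ 22.04
p-value = P(T ≤ -0.757) ≈ 0.229
Since p ≈ 0.229 > α = 0.05, fail to reject H0; the data do not provide sufficient evidence against H0.

t = -0.757; fail to reject H0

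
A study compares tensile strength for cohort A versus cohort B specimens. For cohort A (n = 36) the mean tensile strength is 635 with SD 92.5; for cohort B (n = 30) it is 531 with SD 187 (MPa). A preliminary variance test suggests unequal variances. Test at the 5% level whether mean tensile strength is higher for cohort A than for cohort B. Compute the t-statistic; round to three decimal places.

Let group 1 = cohort A, group 2 = cohort B. H0: μ_1 = μ_2; H1: μ_1 > μ_2 (Welch's two-sample t-test, right-tailed).
t = (x̄_1 − x̄_2)/√(s_1²/n_1 + s_2²/n_2) = (635 − 531)/√(92.5²/36 + 187²/30) = 2.776
Welch–Satterthwaite df ≈ 40.63
p-value = P(T ≥ 2.776) ≈ 0.004
Since p ≈ 0.004 < α = 0.05, reject H0; the evidence is statistically significant.

2.776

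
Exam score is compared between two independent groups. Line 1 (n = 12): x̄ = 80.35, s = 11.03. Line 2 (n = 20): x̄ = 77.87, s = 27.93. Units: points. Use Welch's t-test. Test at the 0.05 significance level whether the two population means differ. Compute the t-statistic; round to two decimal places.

Let group 1 = line 1, group 2 = line 2. H0: μ_1 = μ_2; H1: μ_1 ≠ μ_2 (Welch's two-sample t-test, two-sided).
t = (x̄_1 − x̄_2)/√(s_1²/n_1 + s_2²/n_2) = (80.35 − 77.87)/√(11.03²/12 + 27.93²/20) = 0.35
Welch–Satterthwaite df ≈ 27.01
Two-sided p-value ≈ 0.726
Since p ≈ 0.726 > α = 0.05, fail to reject H0; the data do not provide sufficient evidence against H0.

0.35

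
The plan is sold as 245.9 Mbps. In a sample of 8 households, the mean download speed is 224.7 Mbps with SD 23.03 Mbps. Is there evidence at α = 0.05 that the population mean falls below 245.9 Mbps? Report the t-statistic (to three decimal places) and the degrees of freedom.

t = -2.604, df = 7

H0: μ = 245.9; H1: μ < 245.9 (one-sample t-test, left-tailed).
t = (x̄ − μ₀)/(s/√n) = (224.7 − 245.9)/(23.03/√8) = -2.604
df = n − 1 = 7
p-value = P(T ≤ -2.604) ≈ 0.0176
Since p ≈ 0.0176 < α = 0.05, reject H0; the evidence is statistically significant.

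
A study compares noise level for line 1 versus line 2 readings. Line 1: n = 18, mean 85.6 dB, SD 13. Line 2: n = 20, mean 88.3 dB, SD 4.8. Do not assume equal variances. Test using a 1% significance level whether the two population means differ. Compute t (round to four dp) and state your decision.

Let group 1 = line 1, group 2 = line 2. H0: μ_1 = μ_2; H1: μ_1 ≠ μ_2 (Welch's two-sample t-test, two-sided).
t = (x̄_1 − x̄_2)/√(s_1²/n_1 + s_2²/n_2) = (85.6 − 88.3)/√(13²/18 + 4.8²/20) = -0.8316
Welch–Satterthwaite df ≈ 21.14
Two-sided p-value ≈ 0.415
Since p ≈ 0.415 > α = 0.01, fail to reject H0; the evidence is not statistically significant.

t = -0.8316; fail to reject H0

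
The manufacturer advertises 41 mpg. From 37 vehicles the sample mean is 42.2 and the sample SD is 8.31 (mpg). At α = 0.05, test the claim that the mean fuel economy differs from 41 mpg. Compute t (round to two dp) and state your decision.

H0: μ = 41; H1: μ ≠ 41 (one-sample t-test, two-sided).
t = (x̄ − μ₀)/(s/√n) = (42.2 − 41)/(8.31/√37) = 0.88
df = n − 1 = 36
Two-sided p-value ≈ 0.3856
Since p ≈ 0.3856 > α = 0.05, fail to reject H0; the evidence is not statistically significant.

t = 0.88; fail to reject H0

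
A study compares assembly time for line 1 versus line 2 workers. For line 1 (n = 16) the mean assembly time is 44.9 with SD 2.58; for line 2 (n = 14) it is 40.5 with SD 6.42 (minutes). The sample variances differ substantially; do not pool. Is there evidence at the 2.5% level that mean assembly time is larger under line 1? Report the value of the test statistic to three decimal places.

2.400

Let group 1 = line 1, group 2 = line 2. H0: μ_1 = μ_2; H1: μ_1 > μ_2 (Welch's two-sample t-test, right-tailed).
t = (x̄_1 − x̄_2)/√(s_1²/n_1 + s_2²/n_2) = (44.9 − 40.5)/√(2.58²/16 + 6.42²/14) = 2.400
Welch–Satterthwaite df ≈ 16.65
p-value = P(T ≥ 2.400) ≈ 0.0142
Since p ≈ 0.0142 < α = 0.025, reject H0; the data support H1.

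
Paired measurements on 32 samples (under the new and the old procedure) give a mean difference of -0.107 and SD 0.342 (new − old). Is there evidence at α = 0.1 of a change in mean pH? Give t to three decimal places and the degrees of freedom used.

H0: μ_d = 0; H1: μ_d ≠ 0 (paired t-test on the differences, two-sided).
t = d̄/(s_d/√n) = -0.107/(0.342/√32) = -1.770
df = n − 1 = 31
Two-sided p-value ≈ 0.087
Since p ≈ 0.087 < α = 0.1, reject H0; the data support H1.

t = -1.770, df = 31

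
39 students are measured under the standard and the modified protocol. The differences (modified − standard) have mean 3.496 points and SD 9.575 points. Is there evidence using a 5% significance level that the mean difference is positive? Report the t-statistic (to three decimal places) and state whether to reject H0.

t = 2.280; reject H0

H0: μ_d = 0; H1: μ_d > 0 (paired t-test on the differences, right-tailed).
t = d̄/(s_d/√n) = 3.496/(9.575/√39) = 2.280
df = n − 1 = 38
p-value = P(T ≥ 2.280) ≈ 0.0141
Since p ≈ 0.0141 < α = 0.05, reject H0; the evidence is statistically significant.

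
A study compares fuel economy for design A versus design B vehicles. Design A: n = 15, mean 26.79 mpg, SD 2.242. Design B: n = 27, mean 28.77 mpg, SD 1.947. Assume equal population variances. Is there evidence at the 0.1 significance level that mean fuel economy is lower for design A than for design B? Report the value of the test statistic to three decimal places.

Let group 1 = design A, group 2 = design B. H0: μ_1 = μ_2; H1: μ_1 < μ_2 (two-sample pooled-variance t-test, left-tailed).
s_p² = [(15−1)·2.242² + (27−1)·1.947²]/(15+27−2) = 4.22332
t = (26.79 − 28.77)/√[4.22332·(1/15 + 1/27)] = -2.992
df = n₁ + n₂ − 2 = 40
p-value = P(T ≤ -2.992) ≈ 0.002
Since p ≈ 0.002 < α = 0.1, reject H0; the data support H1.

-2.992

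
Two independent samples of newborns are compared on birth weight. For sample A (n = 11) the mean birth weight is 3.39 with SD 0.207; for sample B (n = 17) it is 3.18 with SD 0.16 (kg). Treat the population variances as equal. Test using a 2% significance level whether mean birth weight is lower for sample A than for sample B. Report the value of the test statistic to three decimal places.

Let group 1 = sample A, group 2 = sample B. H0: μ_1 = μ_2; H1: μ_1 < μ_2 (two-sample pooled-variance t-test, left-tailed).
s_p² = [(11−1)·0.207² + (17−1)·0.16²]/(11+17−2) = 0.0322342
t = (3.39 − 3.18)/√[0.0322342·(1/11 + 1/17)] = 3.023
df = n₁ + n₂ − 2 = 26
p-value = P(T ≤ 3.023) ≈ 0.9972
Since p ≈ 0.9972 > α = 0.02, fail to reject H0; the evidence is not statistically significant.

3.023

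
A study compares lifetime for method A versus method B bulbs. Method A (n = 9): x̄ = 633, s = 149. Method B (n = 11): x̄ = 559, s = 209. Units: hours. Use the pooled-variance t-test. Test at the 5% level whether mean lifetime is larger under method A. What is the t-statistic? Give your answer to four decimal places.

Let group 1 = method A, group 2 = method B. H0: μ_1 = μ_2; H1: μ_1 > μ_2 (two-sample pooled-variance t-test, right-tailed).
s_p² = [(9−1)·149² + (11−1)·209²]/(9+11−2) = 34134.3
t = (633 − 559)/√[34134.3·(1/9 + 1/11)] = 0.8911
df = n₁ + n₂ − 2 = 18
p-value = P(T ≥ 0.8911) ≈ 0.1923
Since p ≈ 0.1923 > α = 0.05, fail to reject H0; the evidence is not statistically significant.

0.8911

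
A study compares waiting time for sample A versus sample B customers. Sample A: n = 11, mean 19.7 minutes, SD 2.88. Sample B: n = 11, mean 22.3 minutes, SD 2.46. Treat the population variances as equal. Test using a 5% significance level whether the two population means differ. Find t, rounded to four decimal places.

-2.2767

Let group 1 = sample A, group 2 = sample B. H0: μ_1 = μ_2; H1: μ_1 ≠ μ_2 (two-sample pooled-variance t-test, two-sided).
s_p² = [(11−1)·2.88² + (11−1)·2.46²]/(11+11−2) = 7.173
t = (19.7 − 22.3)/√[7.173·(1/11 + 1/11)] = -2.2767
df = n₁ + n₂ − 2 = 20
Two-sided p-value ≈ 0.0339
Since p ≈ 0.0339 < α = 0.05, reject H0; the data support H1.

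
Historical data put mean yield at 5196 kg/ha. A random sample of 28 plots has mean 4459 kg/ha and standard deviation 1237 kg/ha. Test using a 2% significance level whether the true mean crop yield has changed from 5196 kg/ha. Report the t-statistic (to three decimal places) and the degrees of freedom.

H0: μ = 5196; H1: μ ≠ 5196 (one-sample t-test, two-sided).
t = (x̄ − μ₀)/(s/√n) = (4459 − 5196)/(1237/√28) = -3.153
df = n − 1 = 27
Two-sided p-value ≈ 0.004
Since p ≈ 0.004 < α = 0.02, reject H0; the evidence is statistically significant.

t = -3.153, df = 27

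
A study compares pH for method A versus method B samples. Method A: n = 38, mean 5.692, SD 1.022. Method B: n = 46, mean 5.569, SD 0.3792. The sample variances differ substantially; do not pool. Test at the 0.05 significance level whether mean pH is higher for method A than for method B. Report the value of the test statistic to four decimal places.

Let group 1 = method A, group 2 = method B. H0: μ_1 = μ_2; H1: μ_1 > μ_2 (Welch's two-sample t-test, right-tailed).
t = (x̄_1 − x̄_2)/√(s_1²/n_1 + s_2²/n_2) = (5.692 − 5.569)/√(1.022²/38 + 0.3792²/46) = 0.7030
Welch–Satterthwaite df ≈ 45.41
p-value = P(T ≥ 0.7030) ≈ 0.243
Since p ≈ 0.243 > α = 0.05, fail to reject H0; the evidence is not statistically significant.

0.7030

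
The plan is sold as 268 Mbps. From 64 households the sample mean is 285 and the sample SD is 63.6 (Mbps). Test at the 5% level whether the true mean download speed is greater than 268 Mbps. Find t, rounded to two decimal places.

2.14

H0: μ = 268; H1: μ > 268 (one-sample t-test, right-tailed).
t = (x̄ − μ₀)/(s/√n) = (285 − 268)/(63.6/√64) = 2.14
df = n − 1 = 63
p-value = P(T ≥ 2.14) ≈ 0.0182
Since p ≈ 0.0182 < α = 0.05, reject H0; the data support H1.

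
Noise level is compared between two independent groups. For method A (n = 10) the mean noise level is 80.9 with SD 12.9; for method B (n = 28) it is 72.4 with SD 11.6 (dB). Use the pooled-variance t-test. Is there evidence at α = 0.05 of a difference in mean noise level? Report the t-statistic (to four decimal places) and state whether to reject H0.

t = 1.9327; fail to reject H0

Let group 1 = method A, group 2 = method B. H0: μ_1 = μ_2; H1: μ_1 ≠ μ_2 (two-sample pooled-variance t-test, two-sided).
s_p² = [(10−1)·12.9² + (28−1)·11.6²]/(10+28−2) = 142.522
t = (80.9 − 72.4)/√[142.522·(1/10 + 1/28)] = 1.9327
df = n₁ + n₂ − 2 = 36
Two-sided p-value ≈ 0.0612
Since p ≈ 0.0612 > α = 0.05, fail to reject H0; the data do not provide sufficient evidence against H0.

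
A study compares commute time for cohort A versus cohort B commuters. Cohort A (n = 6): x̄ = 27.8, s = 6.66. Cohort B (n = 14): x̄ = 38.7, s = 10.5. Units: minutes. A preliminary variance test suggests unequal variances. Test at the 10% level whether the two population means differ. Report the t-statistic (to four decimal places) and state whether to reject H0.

Let group 1 = cohort A, group 2 = cohort B. H0: μ_1 = μ_2; H1: μ_1 ≠ μ_2 (Welch's two-sample t-test, two-sided).
t = (x̄_1 − x̄_2)/√(s_1²/n_1 + s_2²/n_2) = (27.8 − 38.7)/√(6.66²/6 + 10.5²/14) = -2.7896
Welch–Satterthwaite df ≈ 14.85
Two-sided p-value ≈ 0.0138
Since p ≈ 0.0138 < α = 0.1, reject H0; the data support H1.

t = -2.7896; reject H0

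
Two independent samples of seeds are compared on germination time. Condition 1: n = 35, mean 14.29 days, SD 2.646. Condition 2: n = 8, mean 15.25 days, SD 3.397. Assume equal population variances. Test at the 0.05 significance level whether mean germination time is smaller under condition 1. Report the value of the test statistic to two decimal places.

-0.88

Let group 1 = condition 1, group 2 = condition 2. H0: μ_1 = μ_2; H1: μ_1 < μ_2 (two-sample pooled-variance t-test, left-tailed).
s_p² = [(35−1)·2.646² + (8−1)·3.397²]/(35+8−2) = 7.77615
t = (14.29 − 15.25)/√[7.77615·(1/35 + 1/8)] = -0.88
df = n₁ + n₂ − 2 = 41
p-value = P(T ≤ -0.88) ≈ 0.1924
Since p ≈ 0.1924 > α = 0.05, fail to reject H0; the evidence is not statistically significant.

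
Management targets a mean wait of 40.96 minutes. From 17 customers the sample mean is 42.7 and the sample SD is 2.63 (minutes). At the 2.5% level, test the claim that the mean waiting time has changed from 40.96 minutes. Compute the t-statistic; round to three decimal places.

2.728

H0: μ = 40.96; H1: μ ≠ 40.96 (one-sample t-test, two-sided).
t = (x̄ − μ₀)/(s/√n) = (42.7 − 40.96)/(2.63/√17) = 2.728
df = n − 1 = 16
Two-sided p-value ≈ 0.015
Since p ≈ 0.015 < α = 0.025, reject H0; the data support H1.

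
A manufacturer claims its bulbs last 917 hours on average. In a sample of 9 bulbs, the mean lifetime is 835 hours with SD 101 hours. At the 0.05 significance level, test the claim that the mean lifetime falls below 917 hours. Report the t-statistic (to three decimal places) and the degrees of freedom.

t = -2.436, df = 8

H0: μ = 917; H1: μ < 917 (one-sample t-test, left-tailed).
t = (x̄ − μ₀)/(s/√n) = (835 − 917)/(101/√9) = -2.436
df = n − 1 = 8
p-value = P(T ≤ -2.436) ≈ 0.0204
Since p ≈ 0.0204 < α = 0.05, reject H0; the data support H1.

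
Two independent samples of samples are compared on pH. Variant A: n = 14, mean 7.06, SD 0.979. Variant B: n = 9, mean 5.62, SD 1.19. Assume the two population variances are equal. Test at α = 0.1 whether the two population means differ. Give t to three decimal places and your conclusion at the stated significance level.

t = 3.167; reject H0

Let group 1 = variant A, group 2 = variant B. H0: μ_1 = μ_2; H1: μ_1 ≠ μ_2 (two-sample pooled-variance t-test, two-sided).
s_p² = [(14−1)·0.979² + (9−1)·1.19²]/(14+9−2) = 1.13279
t = (7.06 − 5.62)/√[1.13279·(1/14 + 1/9)] = 3.167
df = n₁ + n₂ − 2 = 21
Two-sided p-value ≈ 0.005
Since p ≈ 0.005 < α = 0.1, reject H0; the evidence is statistically significant.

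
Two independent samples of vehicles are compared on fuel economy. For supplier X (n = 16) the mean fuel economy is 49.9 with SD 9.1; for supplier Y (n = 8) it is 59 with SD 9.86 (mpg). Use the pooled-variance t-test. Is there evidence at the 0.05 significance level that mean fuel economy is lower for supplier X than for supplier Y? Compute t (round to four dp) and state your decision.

Let group 1 = supplier X, group 2 = supplier Y. H0: μ_1 = μ_2; H1: μ_1 < μ_2 (two-sample pooled-variance t-test, left-tailed).
s_p² = [(16−1)·9.1² + (8−1)·9.86²]/(16+8−2) = 87.3949
t = (49.9 − 59)/√[87.3949·(1/16 + 1/8)] = -2.2480
df = n₁ + n₂ − 2 = 22
p-value = P(T ≤ -2.2480) ≈ 0.017
Since p ≈ 0.017 < α = 0.05, reject H0; the data support H1.

t = -2.2480; reject H0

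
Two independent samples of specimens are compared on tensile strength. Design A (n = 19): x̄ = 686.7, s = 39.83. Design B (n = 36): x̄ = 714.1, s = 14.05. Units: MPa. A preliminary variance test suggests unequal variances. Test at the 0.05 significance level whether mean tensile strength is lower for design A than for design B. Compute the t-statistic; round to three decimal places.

Let group 1 = design A, group 2 = design B. H0: μ_1 = μ_2; H1: μ_1 < μ_2 (Welch's two-sample t-test, left-tailed).
t = (x̄_1 − x̄_2)/√(s_1²/n_1 + s_2²/n_2) = (686.7 − 714.1)/√(39.83²/19 + 14.05²/36) = -2.905
Welch–Satterthwaite df ≈ 20.40
p-value = P(T ≤ -2.905) ≈ 0.0043
Since p ≈ 0.0043 < α = 0.05, reject H0; the evidence is statistically significant.

-2.905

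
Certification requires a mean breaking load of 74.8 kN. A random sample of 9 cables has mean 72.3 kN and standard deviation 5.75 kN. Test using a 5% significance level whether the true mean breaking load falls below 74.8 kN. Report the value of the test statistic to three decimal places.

H0: μ = 74.8; H1: μ < 74.8 (one-sample t-test, left-tailed).
t = (x̄ − μ₀)/(s/√n) = (72.3 − 74.8)/(5.75/√9) = -1.304
df = n − 1 = 8
p-value = P(T ≤ -1.304) ≈ 0.1142
Since p ≈ 0.1142 > α = 0.05, fail to reject H0; the evidence is not statistically significant.

-1.304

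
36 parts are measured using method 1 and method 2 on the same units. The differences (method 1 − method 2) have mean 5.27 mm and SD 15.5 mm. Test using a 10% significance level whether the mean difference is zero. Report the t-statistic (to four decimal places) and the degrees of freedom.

t = 2.0400, df = 35

H0: μ_d = 0; H1: μ_d ≠ 0 (paired t-test on the differences, two-sided).
t = d̄/(s_d/√n) = 5.27/(15.5/√36) = 2.0400
df = n − 1 = 35
Two-sided p-value ≈ 0.049
Since p ≈ 0.049 < α = 0.1, reject H0; the evidence is statistically significant.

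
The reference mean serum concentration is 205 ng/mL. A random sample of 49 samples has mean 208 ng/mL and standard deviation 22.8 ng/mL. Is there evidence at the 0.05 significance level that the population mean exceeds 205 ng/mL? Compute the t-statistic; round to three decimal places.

0.921

H0: μ = 205; H1: μ > 205 (one-sample t-test, right-tailed).
t = (x̄ − μ₀)/(s/√n) = (208 − 205)/(22.8/√49) = 0.921
df = n − 1 = 48
p-value = P(T ≥ 0.921) ≈ 0.181
Since p ≈ 0.181 > α = 0.05, fail to reject H0; the data do not provide sufficient evidence against H0.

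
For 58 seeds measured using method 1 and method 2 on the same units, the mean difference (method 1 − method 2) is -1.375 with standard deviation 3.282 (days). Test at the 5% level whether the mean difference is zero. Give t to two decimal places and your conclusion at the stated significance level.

t = -3.19; reject H0

H0: μ_d = 0; H1: μ_d ≠ 0 (paired t-test on the differences, two-sided).
t = d̄/(s_d/√n) = -1.375/(3.282/√58) = -3.19
df = n − 1 = 57
Two-sided p-value ≈ 0.002
Since p ≈ 0.002 < α = 0.05, reject H0; the data support H1.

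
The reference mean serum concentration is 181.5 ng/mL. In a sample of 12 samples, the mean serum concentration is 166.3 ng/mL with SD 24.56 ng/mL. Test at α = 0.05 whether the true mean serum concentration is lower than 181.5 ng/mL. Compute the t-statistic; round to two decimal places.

-2.14

H0: μ = 181.5; H1: μ < 181.5 (one-sample t-test, left-tailed).
t = (x̄ − μ₀)/(s/√n) = (166.3 − 181.5)/(24.56/√12) = -2.14
df = n − 1 = 11
p-value = P(T ≤ -2.14) ≈ 0.0276
Since p ≈ 0.0276 < α = 0.05, reject H0; the data support H1.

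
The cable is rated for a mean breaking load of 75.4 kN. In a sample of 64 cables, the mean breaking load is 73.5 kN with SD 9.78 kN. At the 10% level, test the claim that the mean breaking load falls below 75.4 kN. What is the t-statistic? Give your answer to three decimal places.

-1.554

H0: μ = 75.4; H1: μ < 75.4 (one-sample t-test, left-tailed).
t = (x̄ − μ₀)/(s/√n) = (73.5 − 75.4)/(9.78/√64) = -1.554
df = n − 1 = 63
p-value = P(T ≤ -1.554) ≈ 0.0626
Since p ≈ 0.0626 < α = 0.1, reject H0; the evidence is statistically significant.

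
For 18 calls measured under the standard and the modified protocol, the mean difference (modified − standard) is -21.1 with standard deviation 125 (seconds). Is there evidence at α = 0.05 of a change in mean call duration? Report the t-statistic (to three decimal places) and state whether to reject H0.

H0: μ_d = 0; H1: μ_d ≠ 0 (paired t-test on the differences, two-sided).
t = d̄/(s_d/√n) = -21.1/(125/√18) = -0.716
df = n − 1 = 17
Two-sided p-value ≈ 0.484
Since p ≈ 0.484 > α = 0.05, fail to reject H0; the data do not provide sufficient evidence against H0.

t = -0.716; fail to reject H0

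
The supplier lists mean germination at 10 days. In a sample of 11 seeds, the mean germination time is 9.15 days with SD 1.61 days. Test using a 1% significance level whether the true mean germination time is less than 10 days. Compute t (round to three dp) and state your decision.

t = -1.751; fail to reject H0

H0: μ = 10; H1: μ < 10 (one-sample t-test, left-tailed).
t = (x̄ − μ₀)/(s/√n) = (9.15 − 10)/(1.61/√11) = -1.751
df = n − 1 = 10
p-value = P(T ≤ -1.751) ≈ 0.0552
Since p ≈ 0.0552 > α = 0.01, fail to reject H0; the data do not provide sufficient evidence against H0.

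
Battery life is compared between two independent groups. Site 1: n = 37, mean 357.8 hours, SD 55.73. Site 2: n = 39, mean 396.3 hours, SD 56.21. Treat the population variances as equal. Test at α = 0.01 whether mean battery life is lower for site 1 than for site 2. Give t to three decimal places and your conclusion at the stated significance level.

Let group 1 = site 1, group 2 = site 2. H0: μ_1 = μ_2; H1: μ_1 < μ_2 (two-sample pooled-variance t-test, left-tailed).
s_p² = [(37−1)·55.73² + (39−1)·56.21²]/(37+39−2) = 3133.42
t = (357.8 − 396.3)/√[3133.42·(1/37 + 1/39)] = -2.997
df = n₁ + n₂ − 2 = 74
p-value = P(T ≤ -2.997) ≈ 0.0019
Since p ≈ 0.0019 < α = 0.01, reject H0; the data support H1.

t = -2.997; reject H0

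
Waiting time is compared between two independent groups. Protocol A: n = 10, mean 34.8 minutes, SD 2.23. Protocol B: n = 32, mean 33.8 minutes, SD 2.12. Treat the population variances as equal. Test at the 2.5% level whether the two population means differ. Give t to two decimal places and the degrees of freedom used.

Let group 1 = protocol A, group 2 = protocol B. H0: μ_1 = μ_2; H1: μ_1 ≠ μ_2 (two-sample pooled-variance t-test, two-sided).
s_p² = [(10−1)·2.23² + (32−1)·2.12²]/(10+32−2) = 4.60206
t = (34.8 − 33.8)/√[4.60206·(1/10 + 1/32)] = 1.29
df = n₁ + n₂ − 2 = 40
Two-sided p-value ≈ 0.2056
Since p ≈ 0.2056 > α = 0.025, fail to reject H0; the data do not provide sufficient evidence against H0.

t = 1.29, df = 40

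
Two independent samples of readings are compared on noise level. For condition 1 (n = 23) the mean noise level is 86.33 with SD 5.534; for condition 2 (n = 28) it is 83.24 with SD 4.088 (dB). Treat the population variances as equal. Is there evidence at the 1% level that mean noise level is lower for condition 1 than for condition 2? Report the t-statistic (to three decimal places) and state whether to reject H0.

t = 2.292; fail to reject H0

Let group 1 = condition 1, group 2 = condition 2. H0: μ_1 = μ_2; H1: μ_1 < μ_2 (two-sample pooled-variance t-test, left-tailed).
s_p² = [(23−1)·5.534² + (28−1)·4.088²]/(23+28−2) = 22.9586
t = (86.33 − 83.24)/√[22.9586·(1/23 + 1/28)] = 2.292
df = n₁ + n₂ − 2 = 49
p-value = P(T ≤ 2.292) ≈ 0.9869
Since p ≈ 0.9869 > α = 0.01, fail to reject H0; the evidence is not statistically significant.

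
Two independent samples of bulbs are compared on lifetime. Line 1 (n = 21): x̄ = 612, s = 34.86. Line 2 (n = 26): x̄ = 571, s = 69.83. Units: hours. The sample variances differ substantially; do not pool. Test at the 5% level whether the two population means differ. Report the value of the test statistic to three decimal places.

2.617

Let group 1 = line 1, group 2 = line 2. H0: μ_1 = μ_2; H1: μ_1 ≠ μ_2 (Welch's two-sample t-test, two-sided).
t = (x̄_1 − x̄_2)/√(s_1²/n_1 + s_2²/n_2) = (612 − 571)/√(34.86²/21 + 69.83²/26) = 2.617
Welch–Satterthwaite df ≈ 38.26
Two-sided p-value ≈ 0.013
Since p ≈ 0.013 < α = 0.05, reject H0; the evidence is statistically significant.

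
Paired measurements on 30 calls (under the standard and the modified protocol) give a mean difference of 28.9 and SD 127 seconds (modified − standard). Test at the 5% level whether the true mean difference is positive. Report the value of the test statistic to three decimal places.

1.246

H0: μ_d = 0; H1: μ_d > 0 (paired t-test on the differences, right-tailed).
t = d̄/(s_d/√n) = 28.9/(127/√30) = 1.246
df = n − 1 = 29
p-value = P(T ≥ 1.246) ≈ 0.1113
Since p ≈ 0.1113 > α = 0.05, fail to reject H0; the evidence is not statistically significant.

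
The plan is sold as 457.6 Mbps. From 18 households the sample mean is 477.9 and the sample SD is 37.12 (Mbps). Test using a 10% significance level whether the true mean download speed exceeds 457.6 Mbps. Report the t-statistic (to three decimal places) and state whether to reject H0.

H0: μ = 457.6; H1: μ > 457.6 (one-sample t-test, right-tailed).
t = (x̄ − μ₀)/(s/√n) = (477.9 − 457.6)/(37.12/√18) = 2.320
df = n − 1 = 17
p-value = P(T ≥ 2.320) ≈ 0.0165
Since p ≈ 0.0165 < α = 0.1, reject H0; the data support H1.

t = 2.320; reject H0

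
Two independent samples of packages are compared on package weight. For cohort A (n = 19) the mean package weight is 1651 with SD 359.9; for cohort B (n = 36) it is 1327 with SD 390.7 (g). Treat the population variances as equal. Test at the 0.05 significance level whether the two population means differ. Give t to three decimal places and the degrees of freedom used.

Let group 1 = cohort A, group 2 = cohort B. H0: μ_1 = μ_2; H1: μ_1 ≠ μ_2 (two-sample pooled-variance t-test, two-sided).
s_p² = [(19−1)·359.9² + (36−1)·390.7²]/(19+36−2) = 144795
t = (1651 − 1327)/√[144795·(1/19 + 1/36)] = 3.003
df = n₁ + n₂ − 2 = 53
Two-sided p-value ≈ 0.004
Since p ≈ 0.004 < α = 0.05, reject H0; the evidence is statistically significant.

t = 3.003, df = 53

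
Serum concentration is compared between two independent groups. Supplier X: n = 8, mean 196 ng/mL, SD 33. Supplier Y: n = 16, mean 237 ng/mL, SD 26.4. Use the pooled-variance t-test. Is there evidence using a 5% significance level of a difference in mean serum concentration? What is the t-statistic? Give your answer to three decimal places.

Let group 1 = supplier X, group 2 = supplier Y. H0: μ_1 = μ_2; H1: μ_1 ≠ μ_2 (two-sample pooled-variance t-test, two-sided).
s_p² = [(8−1)·33² + (16−1)·26.4²]/(8+16−2) = 821.7
t = (196 − 237)/√[821.7·(1/8 + 1/16)] = -3.303
df = n₁ + n₂ − 2 = 22
Two-sided p-value ≈ 0.003
Since p ≈ 0.003 < α = 0.05, reject H0; the evidence is statistically significant.

-3.303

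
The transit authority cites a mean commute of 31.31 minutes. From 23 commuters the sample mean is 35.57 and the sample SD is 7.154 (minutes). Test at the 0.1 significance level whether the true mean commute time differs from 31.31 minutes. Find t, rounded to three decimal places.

2.856

H0: μ = 31.31; H1: μ ≠ 31.31 (one-sample t-test, two-sided).
t = (x̄ − μ₀)/(s/√n) = (35.57 − 31.31)/(7.154/√23) = 2.856
df = n − 1 = 22
Two-sided p-value ≈ 0.009
Since p ≈ 0.009 < α = 0.1, reject H0; the evidence is statistically significant.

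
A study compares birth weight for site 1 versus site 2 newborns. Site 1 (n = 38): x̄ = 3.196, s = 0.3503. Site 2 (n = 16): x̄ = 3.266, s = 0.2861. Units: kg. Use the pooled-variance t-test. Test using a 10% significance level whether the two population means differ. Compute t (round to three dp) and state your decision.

t = -0.705; fail to reject H0

Let group 1 = site 1, group 2 = site 2. H0: μ_1 = μ_2; H1: μ_1 ≠ μ_2 (two-sample pooled-variance t-test, two-sided).
s_p² = [(38−1)·0.3503² + (16−1)·0.2861²]/(38+16−2) = 0.110924
t = (3.196 − 3.266)/√[0.110924·(1/38 + 1/16)] = -0.705
df = n₁ + n₂ − 2 = 52
Two-sided p-value ≈ 0.4838
Since p ≈ 0.4838 > α = 0.1, fail to reject H0; the data do not provide sufficient evidence against H0.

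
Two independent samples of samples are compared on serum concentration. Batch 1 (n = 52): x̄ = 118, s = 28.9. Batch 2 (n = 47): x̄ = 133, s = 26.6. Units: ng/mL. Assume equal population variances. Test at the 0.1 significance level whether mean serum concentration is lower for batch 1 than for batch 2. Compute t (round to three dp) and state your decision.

Let group 1 = batch 1, group 2 = batch 2. H0: μ_1 = μ_2; H1: μ_1 < μ_2 (two-sample pooled-variance t-test, left-tailed).
s_p² = [(52−1)·28.9² + (47−1)·26.6²]/(52+47−2) = 774.675
t = (118 − 133)/√[774.675·(1/52 + 1/47)] = -2.678
df = n₁ + n₂ − 2 = 97
p-value = P(T ≤ -2.678) ≈ 0.004
Since p ≈ 0.004 < α = 0.1, reject H0; the data support H1.

t = -2.678; reject H0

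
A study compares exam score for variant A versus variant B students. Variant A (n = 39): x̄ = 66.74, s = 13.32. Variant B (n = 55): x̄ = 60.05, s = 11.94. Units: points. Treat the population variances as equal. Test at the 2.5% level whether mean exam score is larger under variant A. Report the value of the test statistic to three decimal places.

Let group 1 = variant A, group 2 = variant B. H0: μ_1 = μ_2; H1: μ_1 > μ_2 (two-sample pooled-variance t-test, right-tailed).
s_p² = [(39−1)·13.32² + (55−1)·11.94²]/(39+55−2) = 156.962
t = (66.74 − 60.05)/√[156.962·(1/39 + 1/55)] = 2.551
df = n₁ + n₂ − 2 = 92
p-value = P(T ≥ 2.551) ≈ 0.006
Since p ≈ 0.006 < α = 0.025, reject H0; the data support H1.

2.551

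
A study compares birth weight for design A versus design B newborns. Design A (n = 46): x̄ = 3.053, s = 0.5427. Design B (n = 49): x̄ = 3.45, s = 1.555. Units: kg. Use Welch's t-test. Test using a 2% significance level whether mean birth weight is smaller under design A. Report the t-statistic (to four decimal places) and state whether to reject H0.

t = -1.6814; fail to reject H0

Let group 1 = design A, group 2 = design B. H0: μ_1 = μ_2; H1: μ_1 < μ_2 (Welch's two-sample t-test, left-tailed).
t = (x̄_1 − x̄_2)/√(s_1²/n_1 + s_2²/n_2) = (3.053 − 3.45)/√(0.5427²/46 + 1.555²/49) = -1.6814
Welch–Satterthwaite df ≈ 60.18
p-value = P(T ≤ -1.6814) ≈ 0.0489
Since p ≈ 0.0489 > α = 0.02, fail to reject H0; the data do not provide sufficient evidence against H0.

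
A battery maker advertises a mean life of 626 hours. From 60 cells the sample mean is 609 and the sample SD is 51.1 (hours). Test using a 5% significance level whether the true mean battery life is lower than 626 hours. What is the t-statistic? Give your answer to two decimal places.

-2.58

H0: μ = 626; H1: μ < 626 (one-sample t-test, left-tailed).
t = (x̄ − μ₀)/(s/√n) = (609 − 626)/(51.1/√60) = -2.58
df = n − 1 = 59
p-value = P(T ≤ -2.58) ≈ 0.0062
Since p ≈ 0.0062 < α = 0.05, reject H0; the data support H1.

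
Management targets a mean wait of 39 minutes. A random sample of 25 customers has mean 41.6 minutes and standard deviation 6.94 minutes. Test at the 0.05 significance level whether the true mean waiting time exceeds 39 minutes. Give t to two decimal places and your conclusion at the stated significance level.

H0: μ = 39; H1: μ > 39 (one-sample t-test, right-tailed).
t = (x̄ − μ₀)/(s/√n) = (41.6 − 39)/(6.94/√25) = 1.87
df = n − 1 = 24
p-value = P(T ≥ 1.87) ≈ 0.0366
Since p ≈ 0.0366 < α = 0.05, reject H0; the evidence is statistically significant.

t = 1.87; reject H0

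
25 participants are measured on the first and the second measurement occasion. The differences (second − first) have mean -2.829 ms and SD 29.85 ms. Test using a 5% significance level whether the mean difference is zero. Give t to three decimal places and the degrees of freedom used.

H0: μ_d = 0; H1: μ_d ≠ 0 (paired t-test on the differences, two-sided).
t = d̄/(s_d/√n) = -2.829/(29.85/√25) = -0.474
df = n − 1 = 24
Two-sided p-value ≈ 0.640
Since p ≈ 0.640 > α = 0.05, fail to reject H0; the data do not provide sufficient evidence against H0.

t = -0.474, df = 24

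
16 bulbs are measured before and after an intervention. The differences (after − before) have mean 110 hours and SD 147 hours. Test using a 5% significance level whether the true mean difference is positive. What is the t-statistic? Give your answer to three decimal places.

H0: μ_d = 0; H1: μ_d > 0 (paired t-test on the differences, right-tailed).
t = d̄/(s_d/√n) = 110/(147/√16) = 2.993
df = n − 1 = 15
p-value = P(T ≥ 2.993) ≈ 0.005
Since p ≈ 0.005 < α = 0.05, reject H0; the evidence is statistically significant.

2.993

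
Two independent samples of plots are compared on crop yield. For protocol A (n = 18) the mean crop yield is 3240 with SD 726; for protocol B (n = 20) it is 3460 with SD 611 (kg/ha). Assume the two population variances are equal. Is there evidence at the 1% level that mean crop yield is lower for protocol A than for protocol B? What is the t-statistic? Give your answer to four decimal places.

-1.0140

Let group 1 = protocol A, group 2 = protocol B. H0: μ_1 = μ_2; H1: μ_1 < μ_2 (two-sample pooled-variance t-test, left-tailed).
s_p² = [(18−1)·726² + (20−1)·611²]/(18+20−2) = 445928
t = (3240 − 3460)/√[445928·(1/18 + 1/20)] = -1.0140
df = n₁ + n₂ − 2 = 36
p-value = P(T ≤ -1.0140) ≈ 0.159
Since p ≈ 0.159 > α = 0.01, fail to reject H0; the evidence is not statistically significant.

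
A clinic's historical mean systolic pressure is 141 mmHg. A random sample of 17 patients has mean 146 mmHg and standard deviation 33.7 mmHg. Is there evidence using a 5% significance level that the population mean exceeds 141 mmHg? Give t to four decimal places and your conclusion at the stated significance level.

H0: μ = 141; H1: μ > 141 (one-sample t-test, right-tailed).
t = (x̄ − μ₀)/(s/√n) = (146 − 141)/(33.7/√17) = 0.6117
df = n − 1 = 16
p-value = P(T ≥ 0.6117) ≈ 0.2747
Since p ≈ 0.2747 > α = 0.05, fail to reject H0; the data do not provide sufficient evidence against H0.

t = 0.6117; fail to reject H0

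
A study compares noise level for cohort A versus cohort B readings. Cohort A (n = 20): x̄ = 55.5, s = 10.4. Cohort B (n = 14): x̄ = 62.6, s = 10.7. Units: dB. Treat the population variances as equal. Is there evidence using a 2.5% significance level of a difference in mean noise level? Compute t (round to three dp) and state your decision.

t = -1.936; fail to reject H0

Let group 1 = cohort A, group 2 = cohort B. H0: μ_1 = μ_2; H1: μ_1 ≠ μ_2 (two-sample pooled-variance t-test, two-sided).
s_p² = [(20−1)·10.4² + (14−1)·10.7²]/(20+14−2) = 110.732
t = (55.5 − 62.6)/√[110.732·(1/20 + 1/14)] = -1.936
df = n₁ + n₂ − 2 = 32
Two-sided p-value ≈ 0.0617
Since p ≈ 0.0617 > α = 0.025, fail to reject H0; the data do not provide sufficient evidence against H0.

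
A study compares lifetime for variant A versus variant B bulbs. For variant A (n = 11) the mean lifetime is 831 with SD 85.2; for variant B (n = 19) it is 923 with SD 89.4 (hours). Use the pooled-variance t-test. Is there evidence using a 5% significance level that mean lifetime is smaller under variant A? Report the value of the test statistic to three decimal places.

-2.762

Let group 1 = variant A, group 2 = variant B. H0: μ_1 = μ_2; H1: μ_1 < μ_2 (two-sample pooled-variance t-test, left-tailed).
s_p² = [(11−1)·85.2² + (19−1)·89.4²]/(11+19−2) = 7730.46
t = (831 − 923)/√[7730.46·(1/11 + 1/19)] = -2.762
df = n₁ + n₂ − 2 = 28
p-value = P(T ≤ -2.762) ≈ 0.0050
Since p ≈ 0.0050 < α = 0.05, reject H0; the evidence is statistically significant.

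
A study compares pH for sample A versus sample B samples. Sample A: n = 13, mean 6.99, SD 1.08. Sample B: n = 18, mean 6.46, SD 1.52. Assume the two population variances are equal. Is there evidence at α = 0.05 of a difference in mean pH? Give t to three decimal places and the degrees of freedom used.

Let group 1 = sample A, group 2 = sample B. H0: μ_1 = μ_2; H1: μ_1 ≠ μ_2 (two-sample pooled-variance t-test, two-sided).
s_p² = [(13−1)·1.08² + (18−1)·1.52²]/(13+18−2) = 1.83702
t = (6.99 − 6.46)/√[1.83702·(1/13 + 1/18)] = 1.074
df = n₁ + n₂ − 2 = 29
Two-sided p-value ≈ 0.292
Since p ≈ 0.292 > α = 0.05, fail to reject H0; the data do not provide sufficient evidence against H0.

t = 1.074, df = 29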